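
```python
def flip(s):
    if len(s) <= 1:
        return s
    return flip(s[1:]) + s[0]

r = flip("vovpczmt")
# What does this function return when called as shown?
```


flip("vovpczmt")
= flip("ovpczmt") + "v"
= flip("vpczmt") + "o" + "v"
= flip("pczmt") + "v" + "o" + "v"
= flip("czmt") + "p" + "v" + "o" + "v"
= flip("zmt") + "c" + "p" + "v" + "o" + "v"
= flip("mt") + "z" + "c" + "p" + "v" + "o" + "v"
= flip("t") + "m" + "z" + "c" + "p" + "v" + "o" + "v"
= "t" + "m" + "z" + "c" + "p" + "v" + "o" + "v"
= "tmzcpvov"


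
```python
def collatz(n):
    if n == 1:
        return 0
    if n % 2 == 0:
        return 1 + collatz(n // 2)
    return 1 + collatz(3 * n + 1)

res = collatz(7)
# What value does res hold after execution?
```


collatz(7)
7 is odd -> 3*7+1 = 22 -> collatz(22)
22 is even -> collatz(11)
11 is odd -> 3*11+1 = 34 -> collatz(34)
34 is even -> collatz(17)
17 is odd -> 3*17+1 = 52 -> collatz(52)
52 is even -> collatz(26)
26 is even -> collatz(13)
13 is odd -> 3*13+1 = 40 -> collatz(40)
40 is even -> collatz(20)
20 is even -> collatz(10)
10 is even -> collatz(5)
5 is odd -> 3*5+1 = 16 -> collatz(16)
16 is even -> collatz(8)
8 is even -> collatz(4)
4 is even -> collatz(2)
2 is even -> collatz(1)
Reached 1 after 16 steps
= 16


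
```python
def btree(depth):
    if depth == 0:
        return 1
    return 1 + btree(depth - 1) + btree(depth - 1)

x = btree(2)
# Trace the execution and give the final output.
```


btree(2)
= 1 + btree(1) + btree(1)
= 1 + 2 * btree(1)
btree(k) = 2^(k+1) - 1
btree(0) = 1
btree(1) = 3
btree(2) = 7
btree(2) = 2^3 - 1 = 7


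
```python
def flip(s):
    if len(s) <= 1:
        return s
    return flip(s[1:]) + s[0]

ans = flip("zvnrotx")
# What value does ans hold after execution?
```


flip("zvnrotx")
= flip("vnrotx") + "z"
= flip("nrotx") + "v" + "z"
= flip("rotx") + "n" + "v" + "z"
= flip("otx") + "r" + "n" + "v" + "z"
= flip("tx") + "o" + "r" + "n" + "v" + "z"
= flip("x") + "t" + "o" + "r" + "n" + "v" + "z"
= "x" + "t" + "o" + "r" + "n" + "v" + "z"
= "xtornvz"


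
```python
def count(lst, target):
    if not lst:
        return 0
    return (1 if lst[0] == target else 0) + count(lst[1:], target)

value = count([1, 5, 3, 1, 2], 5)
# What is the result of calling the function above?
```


count([1, 5, 3, 1, 2], 5)
lst[0]=1 != 5: 0 + count([5, 3, 1, 2], 5)
lst[0]=5 == 5: 1 + count([3, 1, 2], 5)
lst[0]=3 != 5: 0 + count([1, 2], 5)
lst[0]=1 != 5: 0 + count([2], 5)
lst[0]=2 != 5: 0 + count([], 5)
= 1


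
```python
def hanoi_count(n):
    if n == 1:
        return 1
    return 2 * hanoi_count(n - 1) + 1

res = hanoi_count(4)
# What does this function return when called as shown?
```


hanoi_count(4)
= 2 * hanoi_count(3) + 1
= 2 * (2 * hanoi_count(2) + 1) + 1
= 2 * (2 * (2 * hanoi_count(1) + 1) + 1) + 1
Now compute bottom-up:
hanoi_count(1) = 1
hanoi_count(2) = 2 * 1 + 1 = 3
hanoi_count(3) = 2 * 3 + 1 = 7
hanoi_count(4) = 2 * 7 + 1 = 15
= 15


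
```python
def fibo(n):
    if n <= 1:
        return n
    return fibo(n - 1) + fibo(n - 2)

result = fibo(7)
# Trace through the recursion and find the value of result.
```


fibo(7)
= fibo(6) + fibo(5)
= (fibo(5) + fibo(4)) + fibo(5)
Computing bottom-up: fibo(0)=0, fibo(1)=1, fibo(2)=1, fibo(3)=2, fibo(4)=3, fibo(5)=5, fibo(6)=8, fibo(7)=13
= 13


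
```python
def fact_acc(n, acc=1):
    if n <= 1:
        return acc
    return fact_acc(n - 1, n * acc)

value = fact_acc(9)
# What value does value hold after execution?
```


fact_acc(9, 1)
= fact_acc(8, 9 * 1) = fact_acc(8, 9)
= fact_acc(7, 8 * 9) = fact_acc(7, 72)
= fact_acc(6, 7 * 72) = fact_acc(6, 504)
= fact_acc(5, 6 * 504) = fact_acc(5, 3024)
= fact_acc(4, 5 * 3024) = fact_acc(4, 15120)
= fact_acc(3, 4 * 15120) = fact_acc(3, 60480)
= fact_acc(2, 3 * 60480) = fact_acc(2, 181440)
= fact_acc(1, 2 * 181440) = fact_acc(1, 362880)
n <= 1, return acc = 362880


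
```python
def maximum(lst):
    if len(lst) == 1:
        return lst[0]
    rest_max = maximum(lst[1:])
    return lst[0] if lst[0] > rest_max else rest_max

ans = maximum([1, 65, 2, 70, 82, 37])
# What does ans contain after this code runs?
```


maximum([1, 65, 2, 70, 82, 37])
= compare 1 with maximum([65, 2, 70, 82, 37])
= compare 65 with maximum([2, 70, 82, 37])
= compare 2 with maximum([70, 82, 37])
= compare 70 with maximum([82, 37])
= compare 82 with maximum([37])
Base: maximum([37]) = 37
compare 82 with 37: max = 82
compare 70 with 82: max = 82
compare 2 with 82: max = 82
compare 65 with 82: max = 82
compare 1 with 82: max = 82
= 82


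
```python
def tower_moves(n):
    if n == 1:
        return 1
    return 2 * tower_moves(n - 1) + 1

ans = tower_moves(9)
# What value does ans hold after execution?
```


tower_moves(9)
= 2 * tower_moves(8) + 1
= 2 * (2 * tower_moves(7) + 1) + 1
= 2 * (2 * (2 * tower_moves(6) + 1) + 1) + 1
= 2 * (2 * (2 * (2 * tower_moves(5) + 1) + 1) + 1) + 1
= 2 * (2 * (2 * (2 * (2 * tower_moves(4) + 1) + 1) + 1) + 1) + 1
= 2 * (2 * (2 * (2 * (2 * (2 * tower_moves(3) + 1) + 1) + 1) + 1) + 1) + 1
= 2 * (2 * (2 * (2 * (2 * (2 * (2 * tower_moves(2) + 1) + 1) + 1) + 1) + 1) + 1) + 1
= 2 * (2 * (2 * (2 * (2 * (2 * (2 * (2 * tower_moves(1) + 1) + 1) + 1) + 1) + 1) + 1) + 1) + 1
Now compute bottom-up:
tower_moves(1) = 1
tower_moves(2) = 2 * 1 + 1 = 3
tower_moves(3) = 2 * 3 + 1 = 7
tower_moves(4) = 2 * 7 + 1 = 15
tower_moves(5) = 2 * 15 + 1 = 31
tower_moves(6) = 2 * 31 + 1 = 63
tower_moves(7) = 2 * 63 + 1 = 127
tower_moves(8) = 2 * 127 + 1 = 255
tower_moves(9) = 2 * 255 + 1 = 511
= 511


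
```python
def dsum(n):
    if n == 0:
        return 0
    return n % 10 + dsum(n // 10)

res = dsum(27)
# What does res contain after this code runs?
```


dsum(27)
= 7 + dsum(2)
= 7 + 2 + dsum(0)
= 7 + 2 + 0
= 9


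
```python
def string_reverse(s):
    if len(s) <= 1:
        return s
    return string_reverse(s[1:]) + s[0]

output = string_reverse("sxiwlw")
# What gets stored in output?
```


string_reverse("sxiwlw")
= string_reverse("xiwlw") + "s"
= string_reverse("iwlw") + "x" + "s"
= string_reverse("wlw") + "i" + "x" + "s"
= string_reverse("lw") + "w" + "i" + "x" + "s"
= string_reverse("w") + "l" + "w" + "i" + "x" + "s"
= "w" + "l" + "w" + "i" + "x" + "s"
= "wlwixs"


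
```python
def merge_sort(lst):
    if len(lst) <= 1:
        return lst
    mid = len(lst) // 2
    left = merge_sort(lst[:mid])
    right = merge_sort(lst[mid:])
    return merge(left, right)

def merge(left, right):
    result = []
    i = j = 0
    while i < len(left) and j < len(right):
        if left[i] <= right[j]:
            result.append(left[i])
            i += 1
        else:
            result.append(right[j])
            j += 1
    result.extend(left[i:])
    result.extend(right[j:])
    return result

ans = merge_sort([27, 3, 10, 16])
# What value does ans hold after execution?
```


merge_sort([27, 3, 10, 16])
Split into [27, 3] and [10, 16]
Left sorted: [3, 27]
Right sorted: [10, 16]
Merge [3, 27] and [10, 16]
= [3, 10, 16, 27]


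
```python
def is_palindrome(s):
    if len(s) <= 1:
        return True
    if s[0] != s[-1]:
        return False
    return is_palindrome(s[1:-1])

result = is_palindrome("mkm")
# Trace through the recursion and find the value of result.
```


is_palindrome("mkm")
"mkm": s[0]='m' == s[-1]='m' -> is_palindrome("k")
"k": len <= 1 -> True
= True


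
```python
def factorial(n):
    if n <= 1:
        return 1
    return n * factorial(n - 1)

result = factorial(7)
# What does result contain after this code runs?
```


factorial(7)
= 7 * factorial(6)
= 7 * 6 * factorial(5)
= 7 * 6 * 5 * factorial(4)
= 7 * 6 * 5 * 4 * factorial(3)
= 7 * 6 * 5 * 4 * 3 * factorial(2)
= 7 * 6 * 5 * 4 * 3 * 2 * factorial(1)
= 7 * 6 * 5 * 4 * 3 * 2 * 1
= 5040


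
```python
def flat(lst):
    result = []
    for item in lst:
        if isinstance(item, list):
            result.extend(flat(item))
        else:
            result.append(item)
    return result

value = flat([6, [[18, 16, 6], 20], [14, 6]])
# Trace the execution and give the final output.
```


flat([6, [[18, 16, 6], 20], [14, 6]])
Processing each element:
  6 is not a list -> append 6
  [[18, 16, 6], 20] is a list -> flat recursively -> [18, 16, 6, 20]
  [14, 6] is a list -> flat recursively -> [14, 6]
= [6, 18, 16, 6, 20, 14, 6]


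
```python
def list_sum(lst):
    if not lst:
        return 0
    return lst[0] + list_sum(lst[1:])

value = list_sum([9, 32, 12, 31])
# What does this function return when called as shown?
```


list_sum([9, 32, 12, 31])
= 9 + list_sum([32, 12, 31])
= 9 + 32 + list_sum([12, 31])
= 9 + 32 + 12 + list_sum([31])
= 9 + 32 + 12 + 31 + list_sum([])
= 9 + 32 + 12 + 31 + 0
= 84


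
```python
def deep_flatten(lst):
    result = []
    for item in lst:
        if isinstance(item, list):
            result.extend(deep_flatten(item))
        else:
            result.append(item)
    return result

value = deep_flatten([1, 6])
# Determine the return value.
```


deep_flatten([1, 6])
Processing each element:
  1 is not a list -> append 1
  6 is not a list -> append 6
= [1, 6]


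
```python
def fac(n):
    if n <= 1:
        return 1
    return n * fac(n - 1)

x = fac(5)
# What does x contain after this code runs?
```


fac(5)
= 5 * fac(4)
= 5 * 4 * fac(3)
= 5 * 4 * 3 * fac(2)
= 5 * 4 * 3 * 2 * fac(1)
= 5 * 4 * 3 * 2 * 1
= 120


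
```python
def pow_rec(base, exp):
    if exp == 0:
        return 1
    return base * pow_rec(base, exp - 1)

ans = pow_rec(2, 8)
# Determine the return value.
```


pow_rec(2, 8)
= 2 * pow_rec(2, 7)
= 2 * 2 * pow_rec(2, 6)
= 2 * 2 * 2 * pow_rec(2, 5)
= 2 * 2 * 2 * 2 * pow_rec(2, 4)
= 2 * 2 * 2 * 2 * 2 * pow_rec(2, 3)
= 2 * 2 * 2 * 2 * 2 * 2 * pow_rec(2, 2)
= 2 * 2 * 2 * 2 * 2 * 2 * 2 * pow_rec(2, 1)
= 2 * 2 * 2 * 2 * 2 * 2 * 2 * 2 * pow_rec(2, 0)
= 2 * 2 * 2 * 2 * 2 * 2 * 2 * 2 * 1
= 256


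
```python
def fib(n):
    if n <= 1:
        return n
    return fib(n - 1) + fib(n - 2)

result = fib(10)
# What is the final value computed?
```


fib(10)
= fib(9) + fib(8)
= (fib(8) + fib(7)) + fib(8)
Computing bottom-up: fib(0)=0, fib(1)=1, fib(2)=1, fib(3)=2, fib(4)=3, fib(5)=5, fib(6)=8, fib(7)=13, fib(8)=21, fib(9)=34, fib(10)=55
= 55


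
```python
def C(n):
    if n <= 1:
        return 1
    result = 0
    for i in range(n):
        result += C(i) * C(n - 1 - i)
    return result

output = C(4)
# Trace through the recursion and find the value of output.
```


C(4)
= sum of C(i) * C(4-1-i) for i in 0..3
First compute sub-values bottom-up:
  C(0) = 1, C(1) = 1
  C(2) = 1*1 + 1*1 = 2
  C(3) = 1*2 + 1*1 + 2*1 = 5
Now C(4):
  C(0)*C(3) = 1*5 = 5
  C(1)*C(2) = 1*2 = 2
  C(2)*C(1) = 2*1 = 2
  C(3)*C(0) = 5*1 = 5
= 5 + 2 + 2 + 5
= 14


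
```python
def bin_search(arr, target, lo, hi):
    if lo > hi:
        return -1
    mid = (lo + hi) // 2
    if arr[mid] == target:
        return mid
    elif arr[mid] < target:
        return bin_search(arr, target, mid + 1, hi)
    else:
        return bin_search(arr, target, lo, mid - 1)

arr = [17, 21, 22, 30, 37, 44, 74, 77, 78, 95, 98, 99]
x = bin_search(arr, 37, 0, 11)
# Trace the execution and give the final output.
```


bin_search(arr, 37, 0, 11)
lo=0, hi=11, mid=5, arr[mid]=44
44 > 37, search left half
lo=0, hi=4, mid=2, arr[mid]=22
22 < 37, search right half
lo=3, hi=4, mid=3, arr[mid]=30
30 < 37, search right half
lo=4, hi=4, mid=4, arr[mid]=37
arr[4] == 37, found at index 4
= 4


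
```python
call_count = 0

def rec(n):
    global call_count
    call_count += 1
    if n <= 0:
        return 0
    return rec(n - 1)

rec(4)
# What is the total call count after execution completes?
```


rec(4) calls rec(3) calls ... calls rec(0)
Total calls: 4 + 1 (for base case) = 5


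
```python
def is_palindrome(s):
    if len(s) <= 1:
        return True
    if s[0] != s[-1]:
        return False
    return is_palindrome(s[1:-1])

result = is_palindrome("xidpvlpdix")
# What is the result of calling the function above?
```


is_palindrome("xidpvlpdix")
"xidpvlpdix": s[0]='x' == s[-1]='x' -> is_palindrome("idpvlpdi")
"idpvlpdi": s[0]='i' == s[-1]='i' -> is_palindrome("dpvlpd")
"dpvlpd": s[0]='d' == s[-1]='d' -> is_palindrome("pvlp")
"pvlp": s[0]='p' == s[-1]='p' -> is_palindrome("vl")
"vl": s[0]='v' != s[-1]='l' -> False
= False


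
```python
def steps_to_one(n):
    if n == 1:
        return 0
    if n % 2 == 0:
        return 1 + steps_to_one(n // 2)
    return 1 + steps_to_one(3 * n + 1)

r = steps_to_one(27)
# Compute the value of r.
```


steps_to_one(27)
27 is odd -> 3*27+1 = 82 -> steps_to_one(82)
82 is even -> steps_to_one(41)
41 is odd -> 3*41+1 = 124 -> steps_to_one(124)
124 is even -> steps_to_one(62)
62 is even -> steps_to_one(31)
31 is odd -> 3*31+1 = 94 -> steps_to_one(94)
94 is even -> steps_to_one(47)
47 is odd -> 3*47+1 = 142 -> steps_to_one(142)
142 is even -> steps_to_one(71)
71 is odd -> 3*71+1 = 214 -> steps_to_one(214)
214 is even -> steps_to_one(107)
107 is odd -> 3*107+1 = 322 -> steps_to_one(322)
322 is even -> steps_to_one(161)
161 is odd -> 3*161+1 = 484 -> steps_to_one(484)
484 is even -> steps_to_one(242)
242 is even -> steps_to_one(121)
121 is odd -> 3*121+1 = 364 -> steps_to_one(364)
364 is even -> steps_to_one(182)
182 is even -> steps_to_one(91)
91 is odd -> 3*91+1 = 274 -> steps_to_one(274)
274 is even -> steps_to_one(137)
137 is odd -> 3*137+1 = 412 -> steps_to_one(412)
412 is even -> steps_to_one(206)
206 is even -> steps_to_one(103)
103 is odd -> 3*103+1 = 310 -> steps_to_one(310)
310 is even -> steps_to_one(155)
155 is odd -> 3*155+1 = 466 -> steps_to_one(466)
466 is even -> steps_to_one(233)
233 is odd -> 3*233+1 = 700 -> steps_to_one(700)
700 is even -> steps_to_one(350)
350 is even -> steps_to_one(175)
175 is odd -> 3*175+1 = 526 -> steps_to_one(526)
526 is even -> steps_to_one(263)
263 is odd -> 3*263+1 = 790 -> steps_to_one(790)
790 is even -> steps_to_one(395)
395 is odd -> 3*395+1 = 1186 -> steps_to_one(1186)
1186 is even -> steps_to_one(593)
593 is odd -> 3*593+1 = 1780 -> steps_to_one(1780)
1780 is even -> steps_to_one(890)
890 is even -> steps_to_one(445)
445 is odd -> 3*445+1 = 1336 -> steps_to_one(1336)
1336 is even -> steps_to_one(668)
668 is even -> steps_to_one(334)
334 is even -> steps_to_one(167)
167 is odd -> 3*167+1 = 502 -> steps_to_one(502)
502 is even -> steps_to_one(251)
251 is odd -> 3*251+1 = 754 -> steps_to_one(754)
754 is even -> steps_to_one(377)
377 is odd -> 3*377+1 = 1132 -> steps_to_one(1132)
1132 is even -> steps_to_one(566)
566 is even -> steps_to_one(283)
283 is odd -> 3*283+1 = 850 -> steps_to_one(850)
850 is even -> steps_to_one(425)
425 is odd -> 3*425+1 = 1276 -> steps_to_one(1276)
1276 is even -> steps_to_one(638)
638 is even -> steps_to_one(319)
319 is odd -> 3*319+1 = 958 -> steps_to_one(958)
958 is even -> steps_to_one(479)
479 is odd -> 3*479+1 = 1438 -> steps_to_one(1438)
1438 is even -> steps_to_one(719)
719 is odd -> 3*719+1 = 2158 -> steps_to_one(2158)
2158 is even -> steps_to_one(1079)
1079 is odd -> 3*1079+1 = 3238 -> steps_to_one(3238)
3238 is even -> steps_to_one(1619)
1619 is odd -> 3*1619+1 = 4858 -> steps_to_one(4858)
4858 is even -> steps_to_one(2429)
2429 is odd -> 3*2429+1 = 7288 -> steps_to_one(7288)
7288 is even -> steps_to_one(3644)
3644 is even -> steps_to_one(1822)
1822 is even -> steps_to_one(911)
911 is odd -> 3*911+1 = 2734 -> steps_to_one(2734)
2734 is even -> steps_to_one(1367)
1367 is odd -> 3*1367+1 = 4102 -> steps_to_one(4102)
4102 is even -> steps_to_one(2051)
2051 is odd -> 3*2051+1 = 6154 -> steps_to_one(6154)
6154 is even -> steps_to_one(3077)
3077 is odd -> 3*3077+1 = 9232 -> steps_to_one(9232)
9232 is even -> steps_to_one(4616)
4616 is even -> steps_to_one(2308)
2308 is even -> steps_to_one(1154)
1154 is even -> steps_to_one(577)
577 is odd -> 3*577+1 = 1732 -> steps_to_one(1732)
1732 is even -> steps_to_one(866)
866 is even -> steps_to_one(433)
433 is odd -> 3*433+1 = 1300 -> steps_to_one(1300)
1300 is even -> steps_to_one(650)
650 is even -> steps_to_one(325)
325 is odd -> 3*325+1 = 976 -> steps_to_one(976)
976 is even -> steps_to_one(488)
488 is even -> steps_to_one(244)
244 is even -> steps_to_one(122)
122 is even -> steps_to_one(61)
61 is odd -> 3*61+1 = 184 -> steps_to_one(184)
184 is even -> steps_to_one(92)
92 is even -> steps_to_one(46)
46 is even -> steps_to_one(23)
23 is odd -> 3*23+1 = 70 -> steps_to_one(70)
70 is even -> steps_to_one(35)
35 is odd -> 3*35+1 = 106 -> steps_to_one(106)
106 is even -> steps_to_one(53)
53 is odd -> 3*53+1 = 160 -> steps_to_one(160)
160 is even -> steps_to_one(80)
80 is even -> steps_to_one(40)
40 is even -> steps_to_one(20)
20 is even -> steps_to_one(10)
10 is even -> steps_to_one(5)
5 is odd -> 3*5+1 = 16 -> steps_to_one(16)
16 is even -> steps_to_one(8)
8 is even -> steps_to_one(4)
4 is even -> steps_to_one(2)
2 is even -> steps_to_one(1)
Reached 1 after 111 steps
= 111


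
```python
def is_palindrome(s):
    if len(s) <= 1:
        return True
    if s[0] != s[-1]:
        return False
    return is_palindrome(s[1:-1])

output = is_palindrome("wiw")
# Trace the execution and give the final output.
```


is_palindrome("wiw")
"wiw": s[0]='w' == s[-1]='w' -> is_palindrome("i")
"i": len <= 1 -> True
= True


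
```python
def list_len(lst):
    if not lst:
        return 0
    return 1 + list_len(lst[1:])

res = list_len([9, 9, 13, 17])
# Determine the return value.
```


list_len([9, 9, 13, 17])
= 1 + list_len([9, 13, 17])
= 1 + 1 + list_len([13, 17])
= 1 + 1 + 1 + list_len([17])
= 1 + 1 + 1 + 1 + list_len([])
= 1 + 1 + 1 + 1 + 0
= 4


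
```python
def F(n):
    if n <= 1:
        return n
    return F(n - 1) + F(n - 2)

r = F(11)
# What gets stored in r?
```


F(11)
= F(10) + F(9)
= (F(9) + F(8)) + F(9)
Computing bottom-up: F(0)=0, F(1)=1, F(2)=1, F(3)=2, F(4)=3, F(5)=5, F(6)=8, F(7)=13, F(8)=21, F(9)=34, F(10)=55, F(11)=89
= 89


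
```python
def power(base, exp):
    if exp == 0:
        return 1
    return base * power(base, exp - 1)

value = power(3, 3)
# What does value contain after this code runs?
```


power(3, 3)
= 3 * power(3, 2)
= 3 * 3 * power(3, 1)
= 3 * 3 * 3 * power(3, 0)
= 3 * 3 * 3 * 1
= 27


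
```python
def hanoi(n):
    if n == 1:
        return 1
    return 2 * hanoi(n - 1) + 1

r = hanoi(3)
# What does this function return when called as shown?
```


hanoi(3)
= 2 * hanoi(2) + 1
= 2 * (2 * hanoi(1) + 1) + 1
Now compute bottom-up:
hanoi(1) = 1
hanoi(2) = 2 * 1 + 1 = 3
hanoi(3) = 2 * 3 + 1 = 7
= 7


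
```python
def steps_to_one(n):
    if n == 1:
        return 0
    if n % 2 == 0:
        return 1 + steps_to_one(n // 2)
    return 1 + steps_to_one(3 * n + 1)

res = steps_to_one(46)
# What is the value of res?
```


steps_to_one(46)
46 is even -> steps_to_one(23)
23 is odd -> 3*23+1 = 70 -> steps_to_one(70)
70 is even -> steps_to_one(35)
35 is odd -> 3*35+1 = 106 -> steps_to_one(106)
106 is even -> steps_to_one(53)
53 is odd -> 3*53+1 = 160 -> steps_to_one(160)
160 is even -> steps_to_one(80)
80 is even -> steps_to_one(40)
40 is even -> steps_to_one(20)
20 is even -> steps_to_one(10)
10 is even -> steps_to_one(5)
5 is odd -> 3*5+1 = 16 -> steps_to_one(16)
16 is even -> steps_to_one(8)
8 is even -> steps_to_one(4)
4 is even -> steps_to_one(2)
2 is even -> steps_to_one(1)
Reached 1 after 16 steps
= 16


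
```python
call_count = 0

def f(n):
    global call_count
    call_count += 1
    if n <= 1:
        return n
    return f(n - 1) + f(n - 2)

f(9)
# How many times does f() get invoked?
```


f(9) calls f(8) and f(7); each non-base call branches into two more.
Let C(k) = total number of calls made by f(k), including the call to f(k) itself.
Base cases: C(0) = 1, C(1) = 1
Recurrence: C(k) = 1 + C(k-1) + C(k-2)
  C(2) = 1 + C(1) + C(0) = 1 + 1 + 1 = 3
  C(3) = 1 + C(2) + C(1) = 1 + 3 + 1 = 5
  C(4) = 1 + C(3) + C(2) = 1 + 5 + 3 = 9
  C(5) = 1 + C(4) + C(3) = 1 + 9 + 5 = 15
  C(6) = 1 + C(5) + C(4) = 1 + 15 + 9 = 25
  C(7) = 1 + C(6) + C(5) = 1 + 25 + 15 = 41
  C(8) = 1 + C(7) + C(6) = 1 + 41 + 25 = 67
  C(9) = 1 + C(8) + C(7) = 1 + 67 + 41 = 109
Total calls = C(9) = 109


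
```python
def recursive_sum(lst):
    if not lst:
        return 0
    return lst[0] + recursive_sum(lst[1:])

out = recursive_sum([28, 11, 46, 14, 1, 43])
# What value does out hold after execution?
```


recursive_sum([28, 11, 46, 14, 1, 43])
= 28 + recursive_sum([11, 46, 14, 1, 43])
= 28 + 11 + recursive_sum([46, 14, 1, 43])
= 28 + 11 + 46 + recursive_sum([14, 1, 43])
= 28 + 11 + 46 + 14 + recursive_sum([1, 43])
= 28 + 11 + 46 + 14 + 1 + recursive_sum([43])
= 28 + 11 + 46 + 14 + 1 + 43 + recursive_sum([])
= 28 + 11 + 46 + 14 + 1 + 43 + 0
= 143


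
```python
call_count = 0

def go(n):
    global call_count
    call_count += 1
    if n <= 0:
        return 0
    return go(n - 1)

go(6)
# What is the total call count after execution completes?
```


go(6) calls go(5) calls ... calls go(0)
Total calls: 6 + 1 (for base case) = 7


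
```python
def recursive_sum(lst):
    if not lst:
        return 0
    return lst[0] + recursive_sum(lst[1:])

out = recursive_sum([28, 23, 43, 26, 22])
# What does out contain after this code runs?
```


recursive_sum([28, 23, 43, 26, 22])
= 28 + recursive_sum([23, 43, 26, 22])
= 28 + 23 + recursive_sum([43, 26, 22])
= 28 + 23 + 43 + recursive_sum([26, 22])
= 28 + 23 + 43 + 26 + recursive_sum([22])
= 28 + 23 + 43 + 26 + 22 + recursive_sum([])
= 28 + 23 + 43 + 26 + 22 + 0
= 142


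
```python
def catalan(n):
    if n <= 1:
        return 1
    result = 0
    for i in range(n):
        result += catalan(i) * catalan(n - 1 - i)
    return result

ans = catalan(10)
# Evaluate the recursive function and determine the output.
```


catalan(10)
= sum of catalan(i) * catalan(10-1-i) for i in 0..9
First compute sub-values bottom-up:
  catalan(0) = 1, catalan(1) = 1
  catalan(2) = 1*1 + 1*1 = 2
  catalan(3) = 1*2 + 1*1 + 2*1 = 5
  catalan(4) = 1*5 + 1*2 + 2*1 + 5*1 = 14
  catalan(5) = 1*14 + 1*5 + 2*2 + 5*1 + 14*1 = 42
  catalan(6) = 1*42 + 1*14 + 2*5 + 5*2 + 14*1 + 42*1 = 132
  catalan(7) = 1*132 + 1*42 + 2*14 + 5*5 + 14*2 + 42*1 + 132*1 = 429
  catalan(8) = 1*429 + 1*132 + 2*42 + 5*14 + 14*5 + 42*2 + 132*1 + 429*1 = 1430
  catalan(9) = 1*1430 + 1*429 + 2*132 + 5*42 + 14*14 + 42*5 + 132*2 + 429*1 + 1430*1 = 4862
Now catalan(10):
  catalan(0)*catalan(9) = 1*4862 = 4862
  catalan(1)*catalan(8) = 1*1430 = 1430
  catalan(2)*catalan(7) = 2*429 = 858
  catalan(3)*catalan(6) = 5*132 = 660
  catalan(4)*catalan(5) = 14*42 = 588
  catalan(5)*catalan(4) = 42*14 = 588
  catalan(6)*catalan(3) = 132*5 = 660
  catalan(7)*catalan(2) = 429*2 = 858
  catalan(8)*catalan(1) = 1430*1 = 1430
  catalan(9)*catalan(0) = 4862*1 = 4862
= 4862 + 1430 + 858 + 660 + 588 + 588 + 660 + 858 + 1430 + 4862
= 16796


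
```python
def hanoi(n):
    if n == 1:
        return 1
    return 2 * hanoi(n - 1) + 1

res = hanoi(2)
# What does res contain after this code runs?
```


hanoi(2)
= 2 * hanoi(1) + 1
Now compute bottom-up:
hanoi(1) = 1
hanoi(2) = 2 * 1 + 1 = 3
= 3


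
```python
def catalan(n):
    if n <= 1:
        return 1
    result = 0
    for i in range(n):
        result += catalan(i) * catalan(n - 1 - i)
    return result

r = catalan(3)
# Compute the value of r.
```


catalan(3)
= sum of catalan(i) * catalan(3-1-i) for i in 0..2
First compute sub-values bottom-up:
  catalan(0) = 1, catalan(1) = 1
  catalan(2) = 1*1 + 1*1 = 2
Now catalan(3):
  catalan(0)*catalan(2) = 1*2 = 2
  catalan(1)*catalan(1) = 1*1 = 1
  catalan(2)*catalan(0) = 2*1 = 2
= 2 + 1 + 2
= 5


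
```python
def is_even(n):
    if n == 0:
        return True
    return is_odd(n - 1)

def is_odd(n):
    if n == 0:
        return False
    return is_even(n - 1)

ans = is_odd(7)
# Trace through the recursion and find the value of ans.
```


is_odd(7)
= is_even(6)
= is_odd(5)
= is_even(4)
= is_odd(3)
= is_even(2)
= is_odd(1)
= is_even(0)
n == 0: return True
= True


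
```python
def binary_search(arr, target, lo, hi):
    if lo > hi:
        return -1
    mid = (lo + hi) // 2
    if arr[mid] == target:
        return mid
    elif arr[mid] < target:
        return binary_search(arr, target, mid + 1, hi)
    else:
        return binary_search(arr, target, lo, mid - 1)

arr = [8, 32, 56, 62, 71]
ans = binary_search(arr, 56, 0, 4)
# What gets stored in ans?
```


binary_search(arr, 56, 0, 4)
lo=0, hi=4, mid=2, arr[mid]=56
arr[2] == 56, found at index 2
= 2


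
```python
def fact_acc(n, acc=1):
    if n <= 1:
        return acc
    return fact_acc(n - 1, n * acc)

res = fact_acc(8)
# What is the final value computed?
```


fact_acc(8, 1)
= fact_acc(7, 8 * 1) = fact_acc(7, 8)
= fact_acc(6, 7 * 8) = fact_acc(6, 56)
= fact_acc(5, 6 * 56) = fact_acc(5, 336)
= fact_acc(4, 5 * 336) = fact_acc(4, 1680)
= fact_acc(3, 4 * 1680) = fact_acc(3, 6720)
= fact_acc(2, 3 * 6720) = fact_acc(2, 20160)
= fact_acc(1, 2 * 20160) = fact_acc(1, 40320)
n <= 1, return acc = 40320


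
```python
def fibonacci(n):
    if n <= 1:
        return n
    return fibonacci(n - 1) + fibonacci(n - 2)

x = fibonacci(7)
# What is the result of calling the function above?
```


fibonacci(7)
= fibonacci(6) + fibonacci(5)
= (fibonacci(5) + fibonacci(4)) + fibonacci(5)
Computing bottom-up: fibonacci(0)=0, fibonacci(1)=1, fibonacci(2)=1, fibonacci(3)=2, fibonacci(4)=3, fibonacci(5)=5, fibonacci(6)=8, fibonacci(7)=13
= 13


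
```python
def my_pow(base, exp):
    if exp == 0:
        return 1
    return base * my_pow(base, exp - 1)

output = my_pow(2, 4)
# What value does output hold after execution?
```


my_pow(2, 4)
= 2 * my_pow(2, 3)
= 2 * 2 * my_pow(2, 2)
= 2 * 2 * 2 * my_pow(2, 1)
= 2 * 2 * 2 * 2 * my_pow(2, 0)
= 2 * 2 * 2 * 2 * 1
= 16


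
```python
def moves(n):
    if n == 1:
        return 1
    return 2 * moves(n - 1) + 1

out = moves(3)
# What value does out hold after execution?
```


moves(3)
= 2 * moves(2) + 1
= 2 * (2 * moves(1) + 1) + 1
Now compute bottom-up:
moves(1) = 1
moves(2) = 2 * 1 + 1 = 3
moves(3) = 2 * 3 + 1 = 7
= 7


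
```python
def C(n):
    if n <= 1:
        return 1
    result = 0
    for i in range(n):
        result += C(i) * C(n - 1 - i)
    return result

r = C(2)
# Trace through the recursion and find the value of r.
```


C(2)
= sum of C(i) * C(2-1-i) for i in 0..1
  C(0)*C(1) = 1*1 = 1
  C(1)*C(0) = 1*1 = 1
= 1 + 1
= 2


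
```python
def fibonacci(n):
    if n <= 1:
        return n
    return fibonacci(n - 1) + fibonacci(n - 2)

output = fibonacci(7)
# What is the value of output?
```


fibonacci(7)
= fibonacci(6) + fibonacci(5)
= (fibonacci(5) + fibonacci(4)) + fibonacci(5)
Computing bottom-up: fibonacci(0)=0, fibonacci(1)=1, fibonacci(2)=1, fibonacci(3)=2, fibonacci(4)=3, fibonacci(5)=5, fibonacci(6)=8, fibonacci(7)=13
= 13


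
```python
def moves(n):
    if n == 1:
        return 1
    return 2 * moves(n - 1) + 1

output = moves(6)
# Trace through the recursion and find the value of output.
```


moves(6)
= 2 * moves(5) + 1
= 2 * (2 * moves(4) + 1) + 1
= 2 * (2 * (2 * moves(3) + 1) + 1) + 1
= 2 * (2 * (2 * (2 * moves(2) + 1) + 1) + 1) + 1
= 2 * (2 * (2 * (2 * (2 * moves(1) + 1) + 1) + 1) + 1) + 1
Now compute bottom-up:
moves(1) = 1
moves(2) = 2 * 1 + 1 = 3
moves(3) = 2 * 3 + 1 = 7
moves(4) = 2 * 7 + 1 = 15
moves(5) = 2 * 15 + 1 = 31
moves(6) = 2 * 31 + 1 = 63
= 63


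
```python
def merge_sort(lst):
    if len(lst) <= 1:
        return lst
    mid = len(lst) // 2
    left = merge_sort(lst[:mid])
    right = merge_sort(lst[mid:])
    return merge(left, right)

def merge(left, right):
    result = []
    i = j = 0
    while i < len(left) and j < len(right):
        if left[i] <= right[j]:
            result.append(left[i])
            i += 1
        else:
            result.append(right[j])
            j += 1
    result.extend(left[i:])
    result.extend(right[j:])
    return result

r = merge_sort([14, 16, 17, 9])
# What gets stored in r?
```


merge_sort([14, 16, 17, 9])
Split into [14, 16] and [17, 9]
Left sorted: [14, 16]
Right sorted: [9, 17]
Merge [14, 16] and [9, 17]
= [9, 14, 16, 17]


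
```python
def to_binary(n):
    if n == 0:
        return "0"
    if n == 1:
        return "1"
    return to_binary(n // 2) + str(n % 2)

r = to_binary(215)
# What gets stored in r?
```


to_binary(215)
= to_binary(107) + "1"
= to_binary(53) + "1" + "1"
= to_binary(26) + "1" + "1" + "1"
= to_binary(13) + "0" + "1" + "1" + "1"
= to_binary(6) + "1" + "0" + "1" + "1" + "1"
= to_binary(3) + "0" + "1" + "0" + "1" + "1" + "1"
= to_binary(1) + "1" + "0" + "1" + "0" + "1" + "1" + "1"
= "1" + "1" + "0" + "1" + "0" + "1" + "1" + "1"
= "11010111"


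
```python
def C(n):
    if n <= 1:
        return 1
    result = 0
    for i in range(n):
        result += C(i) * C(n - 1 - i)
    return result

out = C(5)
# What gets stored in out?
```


C(5)
= sum of C(i) * C(5-1-i) for i in 0..4
First compute sub-values bottom-up:
  C(0) = 1, C(1) = 1
  C(2) = 1*1 + 1*1 = 2
  C(3) = 1*2 + 1*1 + 2*1 = 5
  C(4) = 1*5 + 1*2 + 2*1 + 5*1 = 14
Now C(5):
  C(0)*C(4) = 1*14 = 14
  C(1)*C(3) = 1*5 = 5
  C(2)*C(2) = 2*2 = 4
  C(3)*C(1) = 5*1 = 5
  C(4)*C(0) = 14*1 = 14
= 14 + 5 + 4 + 5 + 14
= 42


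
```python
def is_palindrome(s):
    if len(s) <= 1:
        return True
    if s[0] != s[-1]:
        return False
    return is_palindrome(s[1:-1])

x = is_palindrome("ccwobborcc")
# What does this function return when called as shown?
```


is_palindrome("ccwobborcc")
"ccwobborcc": s[0]='c' == s[-1]='c' -> is_palindrome("cwobborc")
"cwobborc": s[0]='c' == s[-1]='c' -> is_palindrome("wobbor")
"wobbor": s[0]='w' != s[-1]='r' -> False
= False


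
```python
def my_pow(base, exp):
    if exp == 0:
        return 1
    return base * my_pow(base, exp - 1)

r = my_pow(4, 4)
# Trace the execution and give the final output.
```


my_pow(4, 4)
= 4 * my_pow(4, 3)
= 4 * 4 * my_pow(4, 2)
= 4 * 4 * 4 * my_pow(4, 1)
= 4 * 4 * 4 * 4 * my_pow(4, 0)
= 4 * 4 * 4 * 4 * 1
= 256


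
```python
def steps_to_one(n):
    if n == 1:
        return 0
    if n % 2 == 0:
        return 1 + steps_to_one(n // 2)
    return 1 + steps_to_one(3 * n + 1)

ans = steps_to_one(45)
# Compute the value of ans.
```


steps_to_one(45)
45 is odd -> 3*45+1 = 136 -> steps_to_one(136)
136 is even -> steps_to_one(68)
68 is even -> steps_to_one(34)
34 is even -> steps_to_one(17)
17 is odd -> 3*17+1 = 52 -> steps_to_one(52)
52 is even -> steps_to_one(26)
26 is even -> steps_to_one(13)
13 is odd -> 3*13+1 = 40 -> steps_to_one(40)
40 is even -> steps_to_one(20)
20 is even -> steps_to_one(10)
10 is even -> steps_to_one(5)
5 is odd -> 3*5+1 = 16 -> steps_to_one(16)
16 is even -> steps_to_one(8)
8 is even -> steps_to_one(4)
4 is even -> steps_to_one(2)
2 is even -> steps_to_one(1)
Reached 1 after 16 steps
= 16


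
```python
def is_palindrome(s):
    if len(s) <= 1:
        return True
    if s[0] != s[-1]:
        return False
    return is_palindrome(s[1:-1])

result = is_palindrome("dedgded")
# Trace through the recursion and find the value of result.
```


is_palindrome("dedgded")
"dedgded": s[0]='d' == s[-1]='d' -> is_palindrome("edgde")
"edgde": s[0]='e' == s[-1]='e' -> is_palindrome("dgd")
"dgd": s[0]='d' == s[-1]='d' -> is_palindrome("g")
"g": len <= 1 -> True
= True


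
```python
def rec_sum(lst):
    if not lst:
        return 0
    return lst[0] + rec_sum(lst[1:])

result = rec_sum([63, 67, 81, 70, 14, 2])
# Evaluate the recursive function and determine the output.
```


rec_sum([63, 67, 81, 70, 14, 2])
= 63 + rec_sum([67, 81, 70, 14, 2])
= 63 + 67 + rec_sum([81, 70, 14, 2])
= 63 + 67 + 81 + rec_sum([70, 14, 2])
= 63 + 67 + 81 + 70 + rec_sum([14, 2])
= 63 + 67 + 81 + 70 + 14 + rec_sum([2])
= 63 + 67 + 81 + 70 + 14 + 2 + rec_sum([])
= 63 + 67 + 81 + 70 + 14 + 2 + 0
= 297


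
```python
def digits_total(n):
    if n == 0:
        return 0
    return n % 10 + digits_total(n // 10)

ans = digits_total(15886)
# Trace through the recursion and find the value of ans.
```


digits_total(15886)
= 6 + digits_total(1588)
= 6 + 8 + digits_total(158)
= 6 + 8 + 8 + digits_total(15)
= 6 + 8 + 8 + 5 + digits_total(1)
= 6 + 8 + 8 + 5 + 1 + digits_total(0)
= 6 + 8 + 8 + 5 + 1 + 0
= 28


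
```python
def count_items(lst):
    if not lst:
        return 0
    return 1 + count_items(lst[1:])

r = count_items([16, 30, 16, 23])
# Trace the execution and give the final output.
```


count_items([16, 30, 16, 23])
= 1 + count_items([30, 16, 23])
= 1 + 1 + count_items([16, 23])
= 1 + 1 + 1 + count_items([23])
= 1 + 1 + 1 + 1 + count_items([])
= 1 + 1 + 1 + 1 + 0
= 4


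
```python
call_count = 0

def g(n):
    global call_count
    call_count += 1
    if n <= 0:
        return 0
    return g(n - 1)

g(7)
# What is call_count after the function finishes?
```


g(7) calls g(6) calls ... calls g(0)
Total calls: 7 + 1 (for base case) = 8


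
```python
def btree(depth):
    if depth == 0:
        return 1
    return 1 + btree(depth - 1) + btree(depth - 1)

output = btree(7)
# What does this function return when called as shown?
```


btree(7)
= 1 + btree(6) + btree(6)
= 1 + 2 * btree(6)
btree(k) = 2^(k+1) - 1
btree(0) = 1
btree(1) = 3
btree(2) = 7
btree(3) = 15
btree(4) = 31
btree(7) = 2^8 - 1 = 255


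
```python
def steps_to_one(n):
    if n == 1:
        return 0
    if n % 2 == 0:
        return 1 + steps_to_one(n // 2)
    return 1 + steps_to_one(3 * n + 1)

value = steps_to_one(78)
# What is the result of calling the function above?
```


steps_to_one(78)
78 is even -> steps_to_one(39)
39 is odd -> 3*39+1 = 118 -> steps_to_one(118)
118 is even -> steps_to_one(59)
59 is odd -> 3*59+1 = 178 -> steps_to_one(178)
178 is even -> steps_to_one(89)
89 is odd -> 3*89+1 = 268 -> steps_to_one(268)
268 is even -> steps_to_one(134)
134 is even -> steps_to_one(67)
67 is odd -> 3*67+1 = 202 -> steps_to_one(202)
202 is even -> steps_to_one(101)
101 is odd -> 3*101+1 = 304 -> steps_to_one(304)
304 is even -> steps_to_one(152)
152 is even -> steps_to_one(76)
76 is even -> steps_to_one(38)
38 is even -> steps_to_one(19)
19 is odd -> 3*19+1 = 58 -> steps_to_one(58)
58 is even -> steps_to_one(29)
29 is odd -> 3*29+1 = 88 -> steps_to_one(88)
88 is even -> steps_to_one(44)
44 is even -> steps_to_one(22)
22 is even -> steps_to_one(11)
11 is odd -> 3*11+1 = 34 -> steps_to_one(34)
34 is even -> steps_to_one(17)
17 is odd -> 3*17+1 = 52 -> steps_to_one(52)
52 is even -> steps_to_one(26)
26 is even -> steps_to_one(13)
13 is odd -> 3*13+1 = 40 -> steps_to_one(40)
40 is even -> steps_to_one(20)
20 is even -> steps_to_one(10)
10 is even -> steps_to_one(5)
5 is odd -> 3*5+1 = 16 -> steps_to_one(16)
16 is even -> steps_to_one(8)
8 is even -> steps_to_one(4)
4 is even -> steps_to_one(2)
2 is even -> steps_to_one(1)
Reached 1 after 35 steps
= 35


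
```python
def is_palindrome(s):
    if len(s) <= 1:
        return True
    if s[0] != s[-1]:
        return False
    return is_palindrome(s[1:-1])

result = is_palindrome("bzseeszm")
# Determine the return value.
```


is_palindrome("bzseeszm")
"bzseeszm": s[0]='b' != s[-1]='m' -> False
= False


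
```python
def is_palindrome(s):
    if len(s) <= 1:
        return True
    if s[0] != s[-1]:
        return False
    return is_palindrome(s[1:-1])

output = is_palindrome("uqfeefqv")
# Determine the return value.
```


is_palindrome("uqfeefqv")
"uqfeefqv": s[0]='u' != s[-1]='v' -> False
= False


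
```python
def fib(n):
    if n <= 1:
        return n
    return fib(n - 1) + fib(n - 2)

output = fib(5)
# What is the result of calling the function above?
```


fib(5)
= fib(4) + fib(3)
= (fib(3) + fib(2)) + fib(3)
Computing bottom-up: fib(0)=0, fib(1)=1, fib(2)=1, fib(3)=2, fib(4)=3, fib(5)=5
= 5


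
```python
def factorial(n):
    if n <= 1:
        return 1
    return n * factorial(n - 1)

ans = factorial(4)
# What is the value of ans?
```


factorial(4)
= 4 * factorial(3)
= 4 * 3 * factorial(2)
= 4 * 3 * 2 * factorial(1)
= 4 * 3 * 2 * 1
= 24


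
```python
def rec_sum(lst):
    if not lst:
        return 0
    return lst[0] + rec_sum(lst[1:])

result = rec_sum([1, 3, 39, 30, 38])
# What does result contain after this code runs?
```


rec_sum([1, 3, 39, 30, 38])
= 1 + rec_sum([3, 39, 30, 38])
= 1 + 3 + rec_sum([39, 30, 38])
= 1 + 3 + 39 + rec_sum([30, 38])
= 1 + 3 + 39 + 30 + rec_sum([38])
= 1 + 3 + 39 + 30 + 38 + rec_sum([])
= 1 + 3 + 39 + 30 + 38 + 0
= 111


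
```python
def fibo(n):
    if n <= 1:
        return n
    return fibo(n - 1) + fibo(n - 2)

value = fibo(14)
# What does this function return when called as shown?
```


fibo(14)
= fibo(13) + fibo(12)
= (fibo(12) + fibo(11)) + fibo(12)
Computing bottom-up: fibo(0)=0, fibo(1)=1, fibo(2)=1, fibo(3)=2, fibo(4)=3, fibo(5)=5, fibo(6)=8, fibo(7)=13, fibo(8)=21, fibo(9)=34, fibo(10)=55, fibo(11)=89, fibo(12)=144, fibo(13)=233, fibo(14)=377
= 377


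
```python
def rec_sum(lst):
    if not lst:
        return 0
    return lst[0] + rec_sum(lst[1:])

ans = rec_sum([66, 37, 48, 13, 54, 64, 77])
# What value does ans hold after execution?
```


rec_sum([66, 37, 48, 13, 54, 64, 77])
= 66 + rec_sum([37, 48, 13, 54, 64, 77])
= 66 + 37 + rec_sum([48, 13, 54, 64, 77])
= 66 + 37 + 48 + rec_sum([13, 54, 64, 77])
= 66 + 37 + 48 + 13 + rec_sum([54, 64, 77])
= 66 + 37 + 48 + 13 + 54 + rec_sum([64, 77])
= 66 + 37 + 48 + 13 + 54 + 64 + rec_sum([77])
= 66 + 37 + 48 + 13 + 54 + 64 + 77 + rec_sum([])
= 66 + 37 + 48 + 13 + 54 + 64 + 77 + 0
= 359


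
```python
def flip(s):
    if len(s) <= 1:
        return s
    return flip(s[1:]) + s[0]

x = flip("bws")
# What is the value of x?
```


flip("bws")
= flip("ws") + "b"
= flip("s") + "w" + "b"
= "s" + "w" + "b"
= "swb"


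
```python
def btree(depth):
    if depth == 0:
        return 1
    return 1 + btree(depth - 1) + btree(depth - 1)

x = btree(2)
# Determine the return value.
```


btree(2)
= 1 + btree(1) + btree(1)
= 1 + 2 * btree(1)
btree(k) = 2^(k+1) - 1
btree(0) = 1
btree(1) = 3
btree(2) = 7
btree(2) = 2^3 - 1 = 7


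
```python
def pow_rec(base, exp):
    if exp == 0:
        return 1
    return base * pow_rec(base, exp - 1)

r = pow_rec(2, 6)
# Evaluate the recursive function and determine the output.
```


pow_rec(2, 6)
= 2 * pow_rec(2, 5)
= 2 * 2 * pow_rec(2, 4)
= 2 * 2 * 2 * pow_rec(2, 3)
= 2 * 2 * 2 * 2 * pow_rec(2, 2)
= 2 * 2 * 2 * 2 * 2 * pow_rec(2, 1)
= 2 * 2 * 2 * 2 * 2 * 2 * pow_rec(2, 0)
= 2 * 2 * 2 * 2 * 2 * 2 * 1
= 64


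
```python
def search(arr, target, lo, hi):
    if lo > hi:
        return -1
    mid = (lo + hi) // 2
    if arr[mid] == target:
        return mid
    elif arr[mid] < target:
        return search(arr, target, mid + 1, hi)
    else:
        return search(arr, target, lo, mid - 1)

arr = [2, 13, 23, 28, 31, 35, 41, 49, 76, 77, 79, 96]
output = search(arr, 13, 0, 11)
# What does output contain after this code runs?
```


search(arr, 13, 0, 11)
lo=0, hi=11, mid=5, arr[mid]=35
35 > 13, search left half
lo=0, hi=4, mid=2, arr[mid]=23
23 > 13, search left half
lo=0, hi=1, mid=0, arr[mid]=2
2 < 13, search right half
lo=1, hi=1, mid=1, arr[mid]=13
arr[1] == 13, found at index 1
= 1


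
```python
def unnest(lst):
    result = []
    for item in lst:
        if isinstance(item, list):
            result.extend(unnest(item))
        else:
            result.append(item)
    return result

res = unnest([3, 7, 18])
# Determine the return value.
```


unnest([3, 7, 18])
Processing each element:
  3 is not a list -> append 3
  7 is not a list -> append 7
  18 is not a list -> append 18
= [3, 7, 18]


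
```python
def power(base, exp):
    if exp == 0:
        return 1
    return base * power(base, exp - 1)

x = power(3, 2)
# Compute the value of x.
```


power(3, 2)
= 3 * power(3, 1)
= 3 * 3 * power(3, 0)
= 3 * 3 * 1
= 9


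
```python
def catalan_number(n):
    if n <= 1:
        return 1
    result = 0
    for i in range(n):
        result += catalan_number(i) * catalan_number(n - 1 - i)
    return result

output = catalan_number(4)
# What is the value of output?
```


catalan_number(4)
= sum of catalan_number(i) * catalan_number(4-1-i) for i in 0..3
First compute sub-values bottom-up:
  catalan_number(0) = 1, catalan_number(1) = 1
  catalan_number(2) = 1*1 + 1*1 = 2
  catalan_number(3) = 1*2 + 1*1 + 2*1 = 5
Now catalan_number(4):
  catalan_number(0)*catalan_number(3) = 1*5 = 5
  catalan_number(1)*catalan_number(2) = 1*2 = 2
  catalan_number(2)*catalan_number(1) = 2*1 = 2
  catalan_number(3)*catalan_number(0) = 5*1 = 5
= 5 + 2 + 2 + 5
= 14
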